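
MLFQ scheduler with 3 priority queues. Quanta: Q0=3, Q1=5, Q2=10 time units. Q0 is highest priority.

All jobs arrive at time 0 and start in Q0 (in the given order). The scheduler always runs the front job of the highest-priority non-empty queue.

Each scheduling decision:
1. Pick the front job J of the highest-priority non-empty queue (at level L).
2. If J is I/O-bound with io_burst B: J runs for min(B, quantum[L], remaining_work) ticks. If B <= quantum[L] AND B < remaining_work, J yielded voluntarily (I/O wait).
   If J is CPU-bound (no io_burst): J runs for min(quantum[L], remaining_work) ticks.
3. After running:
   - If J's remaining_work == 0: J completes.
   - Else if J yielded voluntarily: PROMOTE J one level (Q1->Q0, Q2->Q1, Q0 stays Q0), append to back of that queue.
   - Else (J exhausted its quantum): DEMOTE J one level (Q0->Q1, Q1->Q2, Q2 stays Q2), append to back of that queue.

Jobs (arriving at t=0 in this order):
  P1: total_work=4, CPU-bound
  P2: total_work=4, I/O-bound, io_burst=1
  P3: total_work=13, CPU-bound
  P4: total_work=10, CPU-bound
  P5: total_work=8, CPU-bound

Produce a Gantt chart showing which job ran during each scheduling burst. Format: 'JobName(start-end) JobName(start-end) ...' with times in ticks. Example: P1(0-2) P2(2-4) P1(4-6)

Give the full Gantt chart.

t=0-3: P1@Q0 runs 3, rem=1, quantum used, demote→Q1. Q0=[P2,P3,P4,P5] Q1=[P1] Q2=[]
t=3-4: P2@Q0 runs 1, rem=3, I/O yield, promote→Q0. Q0=[P3,P4,P5,P2] Q1=[P1] Q2=[]
t=4-7: P3@Q0 runs 3, rem=10, quantum used, demote→Q1. Q0=[P4,P5,P2] Q1=[P1,P3] Q2=[]
t=7-10: P4@Q0 runs 3, rem=7, quantum used, demote→Q1. Q0=[P5,P2] Q1=[P1,P3,P4] Q2=[]
t=10-13: P5@Q0 runs 3, rem=5, quantum used, demote→Q1. Q0=[P2] Q1=[P1,P3,P4,P5] Q2=[]
t=13-14: P2@Q0 runs 1, rem=2, I/O yield, promote→Q0. Q0=[P2] Q1=[P1,P3,P4,P5] Q2=[]
t=14-15: P2@Q0 runs 1, rem=1, I/O yield, promote→Q0. Q0=[P2] Q1=[P1,P3,P4,P5] Q2=[]
t=15-16: P2@Q0 runs 1, rem=0, completes. Q0=[] Q1=[P1,P3,P4,P5] Q2=[]
t=16-17: P1@Q1 runs 1, rem=0, completes. Q0=[] Q1=[P3,P4,P5] Q2=[]
t=17-22: P3@Q1 runs 5, rem=5, quantum used, demote→Q2. Q0=[] Q1=[P4,P5] Q2=[P3]
t=22-27: P4@Q1 runs 5, rem=2, quantum used, demote→Q2. Q0=[] Q1=[P5] Q2=[P3,P4]
t=27-32: P5@Q1 runs 5, rem=0, completes. Q0=[] Q1=[] Q2=[P3,P4]
t=32-37: P3@Q2 runs 5, rem=0, completes. Q0=[] Q1=[] Q2=[P4]
t=37-39: P4@Q2 runs 2, rem=0, completes. Q0=[] Q1=[] Q2=[]

Answer: P1(0-3) P2(3-4) P3(4-7) P4(7-10) P5(10-13) P2(13-14) P2(14-15) P2(15-16) P1(16-17) P3(17-22) P4(22-27) P5(27-32) P3(32-37) P4(37-39)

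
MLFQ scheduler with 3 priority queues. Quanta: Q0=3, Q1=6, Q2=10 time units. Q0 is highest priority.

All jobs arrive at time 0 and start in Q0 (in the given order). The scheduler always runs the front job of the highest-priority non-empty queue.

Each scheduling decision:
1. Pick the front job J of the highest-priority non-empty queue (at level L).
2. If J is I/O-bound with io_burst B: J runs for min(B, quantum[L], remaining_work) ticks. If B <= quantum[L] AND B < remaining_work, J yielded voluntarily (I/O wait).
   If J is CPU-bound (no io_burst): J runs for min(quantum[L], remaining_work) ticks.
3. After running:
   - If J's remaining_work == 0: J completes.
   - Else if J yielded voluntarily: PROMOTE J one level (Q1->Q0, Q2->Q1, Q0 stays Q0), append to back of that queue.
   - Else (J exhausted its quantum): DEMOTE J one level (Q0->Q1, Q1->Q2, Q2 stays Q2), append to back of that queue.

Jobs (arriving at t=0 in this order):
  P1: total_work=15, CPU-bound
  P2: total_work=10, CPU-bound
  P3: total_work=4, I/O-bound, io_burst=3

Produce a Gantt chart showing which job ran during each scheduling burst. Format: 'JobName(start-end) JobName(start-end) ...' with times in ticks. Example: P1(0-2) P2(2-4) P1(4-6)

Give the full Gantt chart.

Answer: P1(0-3) P2(3-6) P3(6-9) P3(9-10) P1(10-16) P2(16-22) P1(22-28) P2(28-29)

Derivation:
t=0-3: P1@Q0 runs 3, rem=12, quantum used, demote→Q1. Q0=[P2,P3] Q1=[P1] Q2=[]
t=3-6: P2@Q0 runs 3, rem=7, quantum used, demote→Q1. Q0=[P3] Q1=[P1,P2] Q2=[]
t=6-9: P3@Q0 runs 3, rem=1, I/O yield, promote→Q0. Q0=[P3] Q1=[P1,P2] Q2=[]
t=9-10: P3@Q0 runs 1, rem=0, completes. Q0=[] Q1=[P1,P2] Q2=[]
t=10-16: P1@Q1 runs 6, rem=6, quantum used, demote→Q2. Q0=[] Q1=[P2] Q2=[P1]
t=16-22: P2@Q1 runs 6, rem=1, quantum used, demote→Q2. Q0=[] Q1=[] Q2=[P1,P2]
t=22-28: P1@Q2 runs 6, rem=0, completes. Q0=[] Q1=[] Q2=[P2]
t=28-29: P2@Q2 runs 1, rem=0, completes. Q0=[] Q1=[] Q2=[]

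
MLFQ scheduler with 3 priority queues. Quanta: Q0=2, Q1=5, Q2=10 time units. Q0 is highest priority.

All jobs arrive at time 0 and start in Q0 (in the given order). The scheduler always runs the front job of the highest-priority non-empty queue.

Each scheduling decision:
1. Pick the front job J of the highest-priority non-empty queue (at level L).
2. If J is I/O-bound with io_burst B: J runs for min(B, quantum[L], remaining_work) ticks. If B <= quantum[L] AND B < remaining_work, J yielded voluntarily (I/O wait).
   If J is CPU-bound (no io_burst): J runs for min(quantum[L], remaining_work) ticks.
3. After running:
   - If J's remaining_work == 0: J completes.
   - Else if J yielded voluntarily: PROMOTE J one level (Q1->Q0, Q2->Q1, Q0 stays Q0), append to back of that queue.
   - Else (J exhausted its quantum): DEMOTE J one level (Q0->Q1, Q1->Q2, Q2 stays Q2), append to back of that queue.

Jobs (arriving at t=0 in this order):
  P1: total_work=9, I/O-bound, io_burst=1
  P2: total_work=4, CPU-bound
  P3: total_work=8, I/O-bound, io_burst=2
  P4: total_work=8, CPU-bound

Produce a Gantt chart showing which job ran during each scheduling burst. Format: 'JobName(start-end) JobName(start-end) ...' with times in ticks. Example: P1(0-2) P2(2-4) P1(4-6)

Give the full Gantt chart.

t=0-1: P1@Q0 runs 1, rem=8, I/O yield, promote→Q0. Q0=[P2,P3,P4,P1] Q1=[] Q2=[]
t=1-3: P2@Q0 runs 2, rem=2, quantum used, demote→Q1. Q0=[P3,P4,P1] Q1=[P2] Q2=[]
t=3-5: P3@Q0 runs 2, rem=6, I/O yield, promote→Q0. Q0=[P4,P1,P3] Q1=[P2] Q2=[]
t=5-7: P4@Q0 runs 2, rem=6, quantum used, demote→Q1. Q0=[P1,P3] Q1=[P2,P4] Q2=[]
t=7-8: P1@Q0 runs 1, rem=7, I/O yield, promote→Q0. Q0=[P3,P1] Q1=[P2,P4] Q2=[]
t=8-10: P3@Q0 runs 2, rem=4, I/O yield, promote→Q0. Q0=[P1,P3] Q1=[P2,P4] Q2=[]
t=10-11: P1@Q0 runs 1, rem=6, I/O yield, promote→Q0. Q0=[P3,P1] Q1=[P2,P4] Q2=[]
t=11-13: P3@Q0 runs 2, rem=2, I/O yield, promote→Q0. Q0=[P1,P3] Q1=[P2,P4] Q2=[]
t=13-14: P1@Q0 runs 1, rem=5, I/O yield, promote→Q0. Q0=[P3,P1] Q1=[P2,P4] Q2=[]
t=14-16: P3@Q0 runs 2, rem=0, completes. Q0=[P1] Q1=[P2,P4] Q2=[]
t=16-17: P1@Q0 runs 1, rem=4, I/O yield, promote→Q0. Q0=[P1] Q1=[P2,P4] Q2=[]
t=17-18: P1@Q0 runs 1, rem=3, I/O yield, promote→Q0. Q0=[P1] Q1=[P2,P4] Q2=[]
t=18-19: P1@Q0 runs 1, rem=2, I/O yield, promote→Q0. Q0=[P1] Q1=[P2,P4] Q2=[]
t=19-20: P1@Q0 runs 1, rem=1, I/O yield, promote→Q0. Q0=[P1] Q1=[P2,P4] Q2=[]
t=20-21: P1@Q0 runs 1, rem=0, completes. Q0=[] Q1=[P2,P4] Q2=[]
t=21-23: P2@Q1 runs 2, rem=0, completes. Q0=[] Q1=[P4] Q2=[]
t=23-28: P4@Q1 runs 5, rem=1, quantum used, demote→Q2. Q0=[] Q1=[] Q2=[P4]
t=28-29: P4@Q2 runs 1, rem=0, completes. Q0=[] Q1=[] Q2=[]

Answer: P1(0-1) P2(1-3) P3(3-5) P4(5-7) P1(7-8) P3(8-10) P1(10-11) P3(11-13) P1(13-14) P3(14-16) P1(16-17) P1(17-18) P1(18-19) P1(19-20) P1(20-21) P2(21-23) P4(23-28) P4(28-29)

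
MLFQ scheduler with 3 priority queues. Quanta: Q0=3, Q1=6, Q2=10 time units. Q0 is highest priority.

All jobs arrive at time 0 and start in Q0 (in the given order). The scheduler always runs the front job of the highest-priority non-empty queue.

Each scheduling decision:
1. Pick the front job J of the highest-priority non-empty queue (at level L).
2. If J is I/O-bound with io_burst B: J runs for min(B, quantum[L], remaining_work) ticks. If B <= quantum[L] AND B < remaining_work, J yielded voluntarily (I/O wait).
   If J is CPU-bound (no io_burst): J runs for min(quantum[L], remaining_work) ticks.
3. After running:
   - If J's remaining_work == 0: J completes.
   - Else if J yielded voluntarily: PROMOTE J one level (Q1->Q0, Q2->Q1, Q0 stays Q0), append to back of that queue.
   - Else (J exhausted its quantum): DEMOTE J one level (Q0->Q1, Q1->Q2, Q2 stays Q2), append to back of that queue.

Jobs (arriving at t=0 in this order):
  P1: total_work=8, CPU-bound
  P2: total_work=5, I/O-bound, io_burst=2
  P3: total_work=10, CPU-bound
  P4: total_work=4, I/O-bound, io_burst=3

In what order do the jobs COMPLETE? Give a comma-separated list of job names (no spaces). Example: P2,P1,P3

t=0-3: P1@Q0 runs 3, rem=5, quantum used, demote→Q1. Q0=[P2,P3,P4] Q1=[P1] Q2=[]
t=3-5: P2@Q0 runs 2, rem=3, I/O yield, promote→Q0. Q0=[P3,P4,P2] Q1=[P1] Q2=[]
t=5-8: P3@Q0 runs 3, rem=7, quantum used, demote→Q1. Q0=[P4,P2] Q1=[P1,P3] Q2=[]
t=8-11: P4@Q0 runs 3, rem=1, I/O yield, promote→Q0. Q0=[P2,P4] Q1=[P1,P3] Q2=[]
t=11-13: P2@Q0 runs 2, rem=1, I/O yield, promote→Q0. Q0=[P4,P2] Q1=[P1,P3] Q2=[]
t=13-14: P4@Q0 runs 1, rem=0, completes. Q0=[P2] Q1=[P1,P3] Q2=[]
t=14-15: P2@Q0 runs 1, rem=0, completes. Q0=[] Q1=[P1,P3] Q2=[]
t=15-20: P1@Q1 runs 5, rem=0, completes. Q0=[] Q1=[P3] Q2=[]
t=20-26: P3@Q1 runs 6, rem=1, quantum used, demote→Q2. Q0=[] Q1=[] Q2=[P3]
t=26-27: P3@Q2 runs 1, rem=0, completes. Q0=[] Q1=[] Q2=[]

Answer: P4,P2,P1,P3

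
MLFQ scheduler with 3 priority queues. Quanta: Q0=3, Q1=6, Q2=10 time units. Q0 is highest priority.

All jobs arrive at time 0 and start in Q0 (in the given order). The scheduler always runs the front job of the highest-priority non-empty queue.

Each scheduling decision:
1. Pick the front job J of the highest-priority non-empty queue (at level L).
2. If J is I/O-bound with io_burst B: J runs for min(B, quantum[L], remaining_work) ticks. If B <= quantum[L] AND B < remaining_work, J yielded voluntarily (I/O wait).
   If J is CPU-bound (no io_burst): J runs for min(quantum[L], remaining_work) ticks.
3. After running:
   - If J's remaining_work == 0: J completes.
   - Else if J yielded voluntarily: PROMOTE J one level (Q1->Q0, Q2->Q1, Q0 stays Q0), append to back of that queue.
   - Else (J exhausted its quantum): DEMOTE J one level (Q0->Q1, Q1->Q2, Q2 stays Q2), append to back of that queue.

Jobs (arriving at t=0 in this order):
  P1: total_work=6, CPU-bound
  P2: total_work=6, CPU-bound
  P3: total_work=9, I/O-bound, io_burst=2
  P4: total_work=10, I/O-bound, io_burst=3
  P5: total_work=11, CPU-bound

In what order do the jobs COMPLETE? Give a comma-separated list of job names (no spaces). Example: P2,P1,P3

t=0-3: P1@Q0 runs 3, rem=3, quantum used, demote→Q1. Q0=[P2,P3,P4,P5] Q1=[P1] Q2=[]
t=3-6: P2@Q0 runs 3, rem=3, quantum used, demote→Q1. Q0=[P3,P4,P5] Q1=[P1,P2] Q2=[]
t=6-8: P3@Q0 runs 2, rem=7, I/O yield, promote→Q0. Q0=[P4,P5,P3] Q1=[P1,P2] Q2=[]
t=8-11: P4@Q0 runs 3, rem=7, I/O yield, promote→Q0. Q0=[P5,P3,P4] Q1=[P1,P2] Q2=[]
t=11-14: P5@Q0 runs 3, rem=8, quantum used, demote→Q1. Q0=[P3,P4] Q1=[P1,P2,P5] Q2=[]
t=14-16: P3@Q0 runs 2, rem=5, I/O yield, promote→Q0. Q0=[P4,P3] Q1=[P1,P2,P5] Q2=[]
t=16-19: P4@Q0 runs 3, rem=4, I/O yield, promote→Q0. Q0=[P3,P4] Q1=[P1,P2,P5] Q2=[]
t=19-21: P3@Q0 runs 2, rem=3, I/O yield, promote→Q0. Q0=[P4,P3] Q1=[P1,P2,P5] Q2=[]
t=21-24: P4@Q0 runs 3, rem=1, I/O yield, promote→Q0. Q0=[P3,P4] Q1=[P1,P2,P5] Q2=[]
t=24-26: P3@Q0 runs 2, rem=1, I/O yield, promote→Q0. Q0=[P4,P3] Q1=[P1,P2,P5] Q2=[]
t=26-27: P4@Q0 runs 1, rem=0, completes. Q0=[P3] Q1=[P1,P2,P5] Q2=[]
t=27-28: P3@Q0 runs 1, rem=0, completes. Q0=[] Q1=[P1,P2,P5] Q2=[]
t=28-31: P1@Q1 runs 3, rem=0, completes. Q0=[] Q1=[P2,P5] Q2=[]
t=31-34: P2@Q1 runs 3, rem=0, completes. Q0=[] Q1=[P5] Q2=[]
t=34-40: P5@Q1 runs 6, rem=2, quantum used, demote→Q2. Q0=[] Q1=[] Q2=[P5]
t=40-42: P5@Q2 runs 2, rem=0, completes. Q0=[] Q1=[] Q2=[]

Answer: P4,P3,P1,P2,P5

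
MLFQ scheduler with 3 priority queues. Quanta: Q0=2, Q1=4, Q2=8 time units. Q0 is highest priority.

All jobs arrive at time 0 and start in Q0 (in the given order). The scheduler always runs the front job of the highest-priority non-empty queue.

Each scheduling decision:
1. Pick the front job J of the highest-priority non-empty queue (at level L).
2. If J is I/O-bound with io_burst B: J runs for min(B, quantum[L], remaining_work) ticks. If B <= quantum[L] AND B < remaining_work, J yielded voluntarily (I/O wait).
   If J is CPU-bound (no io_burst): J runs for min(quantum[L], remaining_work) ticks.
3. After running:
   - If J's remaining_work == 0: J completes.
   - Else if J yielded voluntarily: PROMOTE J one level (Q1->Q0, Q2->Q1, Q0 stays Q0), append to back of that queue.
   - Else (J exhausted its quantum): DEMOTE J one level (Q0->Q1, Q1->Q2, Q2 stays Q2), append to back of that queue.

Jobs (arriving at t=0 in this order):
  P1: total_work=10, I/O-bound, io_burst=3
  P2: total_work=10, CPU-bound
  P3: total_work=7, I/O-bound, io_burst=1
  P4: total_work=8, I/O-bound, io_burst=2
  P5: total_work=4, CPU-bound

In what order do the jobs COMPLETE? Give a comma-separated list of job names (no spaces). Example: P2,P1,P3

Answer: P4,P3,P5,P1,P2

Derivation:
t=0-2: P1@Q0 runs 2, rem=8, quantum used, demote→Q1. Q0=[P2,P3,P4,P5] Q1=[P1] Q2=[]
t=2-4: P2@Q0 runs 2, rem=8, quantum used, demote→Q1. Q0=[P3,P4,P5] Q1=[P1,P2] Q2=[]
t=4-5: P3@Q0 runs 1, rem=6, I/O yield, promote→Q0. Q0=[P4,P5,P3] Q1=[P1,P2] Q2=[]
t=5-7: P4@Q0 runs 2, rem=6, I/O yield, promote→Q0. Q0=[P5,P3,P4] Q1=[P1,P2] Q2=[]
t=7-9: P5@Q0 runs 2, rem=2, quantum used, demote→Q1. Q0=[P3,P4] Q1=[P1,P2,P5] Q2=[]
t=9-10: P3@Q0 runs 1, rem=5, I/O yield, promote→Q0. Q0=[P4,P3] Q1=[P1,P2,P5] Q2=[]
t=10-12: P4@Q0 runs 2, rem=4, I/O yield, promote→Q0. Q0=[P3,P4] Q1=[P1,P2,P5] Q2=[]
t=12-13: P3@Q0 runs 1, rem=4, I/O yield, promote→Q0. Q0=[P4,P3] Q1=[P1,P2,P5] Q2=[]
t=13-15: P4@Q0 runs 2, rem=2, I/O yield, promote→Q0. Q0=[P3,P4] Q1=[P1,P2,P5] Q2=[]
t=15-16: P3@Q0 runs 1, rem=3, I/O yield, promote→Q0. Q0=[P4,P3] Q1=[P1,P2,P5] Q2=[]
t=16-18: P4@Q0 runs 2, rem=0, completes. Q0=[P3] Q1=[P1,P2,P5] Q2=[]
t=18-19: P3@Q0 runs 1, rem=2, I/O yield, promote→Q0. Q0=[P3] Q1=[P1,P2,P5] Q2=[]
t=19-20: P3@Q0 runs 1, rem=1, I/O yield, promote→Q0. Q0=[P3] Q1=[P1,P2,P5] Q2=[]
t=20-21: P3@Q0 runs 1, rem=0, completes. Q0=[] Q1=[P1,P2,P5] Q2=[]
t=21-24: P1@Q1 runs 3, rem=5, I/O yield, promote→Q0. Q0=[P1] Q1=[P2,P5] Q2=[]
t=24-26: P1@Q0 runs 2, rem=3, quantum used, demote→Q1. Q0=[] Q1=[P2,P5,P1] Q2=[]
t=26-30: P2@Q1 runs 4, rem=4, quantum used, demote→Q2. Q0=[] Q1=[P5,P1] Q2=[P2]
t=30-32: P5@Q1 runs 2, rem=0, completes. Q0=[] Q1=[P1] Q2=[P2]
t=32-35: P1@Q1 runs 3, rem=0, completes. Q0=[] Q1=[] Q2=[P2]
t=35-39: P2@Q2 runs 4, rem=0, completes. Q0=[] Q1=[] Q2=[]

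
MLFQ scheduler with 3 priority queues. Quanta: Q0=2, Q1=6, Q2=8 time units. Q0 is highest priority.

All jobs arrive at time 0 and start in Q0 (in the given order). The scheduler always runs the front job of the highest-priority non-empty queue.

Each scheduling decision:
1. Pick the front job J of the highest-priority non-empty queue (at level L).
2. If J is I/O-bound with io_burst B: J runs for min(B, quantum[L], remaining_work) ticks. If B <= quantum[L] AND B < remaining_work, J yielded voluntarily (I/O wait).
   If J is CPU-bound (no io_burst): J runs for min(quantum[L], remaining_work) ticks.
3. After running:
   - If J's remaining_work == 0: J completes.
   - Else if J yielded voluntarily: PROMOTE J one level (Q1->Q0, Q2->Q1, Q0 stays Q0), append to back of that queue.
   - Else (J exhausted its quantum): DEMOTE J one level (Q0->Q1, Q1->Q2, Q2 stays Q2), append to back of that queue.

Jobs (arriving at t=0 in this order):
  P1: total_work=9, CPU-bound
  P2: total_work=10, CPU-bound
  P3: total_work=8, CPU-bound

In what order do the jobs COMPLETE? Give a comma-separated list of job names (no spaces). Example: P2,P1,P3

Answer: P3,P1,P2

Derivation:
t=0-2: P1@Q0 runs 2, rem=7, quantum used, demote→Q1. Q0=[P2,P3] Q1=[P1] Q2=[]
t=2-4: P2@Q0 runs 2, rem=8, quantum used, demote→Q1. Q0=[P3] Q1=[P1,P2] Q2=[]
t=4-6: P3@Q0 runs 2, rem=6, quantum used, demote→Q1. Q0=[] Q1=[P1,P2,P3] Q2=[]
t=6-12: P1@Q1 runs 6, rem=1, quantum used, demote→Q2. Q0=[] Q1=[P2,P3] Q2=[P1]
t=12-18: P2@Q1 runs 6, rem=2, quantum used, demote→Q2. Q0=[] Q1=[P3] Q2=[P1,P2]
t=18-24: P3@Q1 runs 6, rem=0, completes. Q0=[] Q1=[] Q2=[P1,P2]
t=24-25: P1@Q2 runs 1, rem=0, completes. Q0=[] Q1=[] Q2=[P2]
t=25-27: P2@Q2 runs 2, rem=0, completes. Q0=[] Q1=[] Q2=[]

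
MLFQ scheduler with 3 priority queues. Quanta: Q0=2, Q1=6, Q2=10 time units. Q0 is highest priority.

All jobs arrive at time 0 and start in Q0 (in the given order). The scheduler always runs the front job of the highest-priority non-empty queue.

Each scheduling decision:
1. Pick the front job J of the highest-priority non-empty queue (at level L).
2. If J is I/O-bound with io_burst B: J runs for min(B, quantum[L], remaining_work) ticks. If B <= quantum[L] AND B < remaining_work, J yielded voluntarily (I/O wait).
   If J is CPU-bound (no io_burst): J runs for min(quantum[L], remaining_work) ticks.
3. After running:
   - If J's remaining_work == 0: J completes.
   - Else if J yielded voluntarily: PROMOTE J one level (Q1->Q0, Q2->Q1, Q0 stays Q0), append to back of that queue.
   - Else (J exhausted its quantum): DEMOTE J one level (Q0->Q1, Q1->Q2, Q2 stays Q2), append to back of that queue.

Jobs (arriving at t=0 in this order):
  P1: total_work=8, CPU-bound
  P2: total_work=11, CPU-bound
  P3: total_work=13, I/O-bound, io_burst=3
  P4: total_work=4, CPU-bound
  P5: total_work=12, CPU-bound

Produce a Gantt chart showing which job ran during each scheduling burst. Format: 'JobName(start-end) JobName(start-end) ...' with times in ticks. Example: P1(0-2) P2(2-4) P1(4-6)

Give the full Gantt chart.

t=0-2: P1@Q0 runs 2, rem=6, quantum used, demote→Q1. Q0=[P2,P3,P4,P5] Q1=[P1] Q2=[]
t=2-4: P2@Q0 runs 2, rem=9, quantum used, demote→Q1. Q0=[P3,P4,P5] Q1=[P1,P2] Q2=[]
t=4-6: P3@Q0 runs 2, rem=11, quantum used, demote→Q1. Q0=[P4,P5] Q1=[P1,P2,P3] Q2=[]
t=6-8: P4@Q0 runs 2, rem=2, quantum used, demote→Q1. Q0=[P5] Q1=[P1,P2,P3,P4] Q2=[]
t=8-10: P5@Q0 runs 2, rem=10, quantum used, demote→Q1. Q0=[] Q1=[P1,P2,P3,P4,P5] Q2=[]
t=10-16: P1@Q1 runs 6, rem=0, completes. Q0=[] Q1=[P2,P3,P4,P5] Q2=[]
t=16-22: P2@Q1 runs 6, rem=3, quantum used, demote→Q2. Q0=[] Q1=[P3,P4,P5] Q2=[P2]
t=22-25: P3@Q1 runs 3, rem=8, I/O yield, promote→Q0. Q0=[P3] Q1=[P4,P5] Q2=[P2]
t=25-27: P3@Q0 runs 2, rem=6, quantum used, demote→Q1. Q0=[] Q1=[P4,P5,P3] Q2=[P2]
t=27-29: P4@Q1 runs 2, rem=0, completes. Q0=[] Q1=[P5,P3] Q2=[P2]
t=29-35: P5@Q1 runs 6, rem=4, quantum used, demote→Q2. Q0=[] Q1=[P3] Q2=[P2,P5]
t=35-38: P3@Q1 runs 3, rem=3, I/O yield, promote→Q0. Q0=[P3] Q1=[] Q2=[P2,P5]
t=38-40: P3@Q0 runs 2, rem=1, quantum used, demote→Q1. Q0=[] Q1=[P3] Q2=[P2,P5]
t=40-41: P3@Q1 runs 1, rem=0, completes. Q0=[] Q1=[] Q2=[P2,P5]
t=41-44: P2@Q2 runs 3, rem=0, completes. Q0=[] Q1=[] Q2=[P5]
t=44-48: P5@Q2 runs 4, rem=0, completes. Q0=[] Q1=[] Q2=[]

Answer: P1(0-2) P2(2-4) P3(4-6) P4(6-8) P5(8-10) P1(10-16) P2(16-22) P3(22-25) P3(25-27) P4(27-29) P5(29-35) P3(35-38) P3(38-40) P3(40-41) P2(41-44) P5(44-48)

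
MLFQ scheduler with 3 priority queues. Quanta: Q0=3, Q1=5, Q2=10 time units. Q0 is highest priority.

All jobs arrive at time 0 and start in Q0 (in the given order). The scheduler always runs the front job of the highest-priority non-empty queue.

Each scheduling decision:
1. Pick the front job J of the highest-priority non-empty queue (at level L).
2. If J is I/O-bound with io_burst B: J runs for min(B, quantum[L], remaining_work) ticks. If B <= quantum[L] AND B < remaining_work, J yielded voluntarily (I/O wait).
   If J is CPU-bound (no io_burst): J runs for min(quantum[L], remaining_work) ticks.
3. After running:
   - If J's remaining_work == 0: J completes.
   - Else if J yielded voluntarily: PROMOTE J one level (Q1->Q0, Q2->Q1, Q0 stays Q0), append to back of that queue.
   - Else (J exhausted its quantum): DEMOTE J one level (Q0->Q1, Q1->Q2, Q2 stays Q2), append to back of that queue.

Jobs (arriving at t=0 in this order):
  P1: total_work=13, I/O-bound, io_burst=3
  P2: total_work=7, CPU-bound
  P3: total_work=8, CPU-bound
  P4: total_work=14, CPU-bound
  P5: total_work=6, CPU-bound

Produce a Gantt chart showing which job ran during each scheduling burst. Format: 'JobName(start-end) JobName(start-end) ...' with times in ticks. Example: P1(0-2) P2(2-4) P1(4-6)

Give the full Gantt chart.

Answer: P1(0-3) P2(3-6) P3(6-9) P4(9-12) P5(12-15) P1(15-18) P1(18-21) P1(21-24) P1(24-25) P2(25-29) P3(29-34) P4(34-39) P5(39-42) P4(42-48)

Derivation:
t=0-3: P1@Q0 runs 3, rem=10, I/O yield, promote→Q0. Q0=[P2,P3,P4,P5,P1] Q1=[] Q2=[]
t=3-6: P2@Q0 runs 3, rem=4, quantum used, demote→Q1. Q0=[P3,P4,P5,P1] Q1=[P2] Q2=[]
t=6-9: P3@Q0 runs 3, rem=5, quantum used, demote→Q1. Q0=[P4,P5,P1] Q1=[P2,P3] Q2=[]
t=9-12: P4@Q0 runs 3, rem=11, quantum used, demote→Q1. Q0=[P5,P1] Q1=[P2,P3,P4] Q2=[]
t=12-15: P5@Q0 runs 3, rem=3, quantum used, demote→Q1. Q0=[P1] Q1=[P2,P3,P4,P5] Q2=[]
t=15-18: P1@Q0 runs 3, rem=7, I/O yield, promote→Q0. Q0=[P1] Q1=[P2,P3,P4,P5] Q2=[]
t=18-21: P1@Q0 runs 3, rem=4, I/O yield, promote→Q0. Q0=[P1] Q1=[P2,P3,P4,P5] Q2=[]
t=21-24: P1@Q0 runs 3, rem=1, I/O yield, promote→Q0. Q0=[P1] Q1=[P2,P3,P4,P5] Q2=[]
t=24-25: P1@Q0 runs 1, rem=0, completes. Q0=[] Q1=[P2,P3,P4,P5] Q2=[]
t=25-29: P2@Q1 runs 4, rem=0, completes. Q0=[] Q1=[P3,P4,P5] Q2=[]
t=29-34: P3@Q1 runs 5, rem=0, completes. Q0=[] Q1=[P4,P5] Q2=[]
t=34-39: P4@Q1 runs 5, rem=6, quantum used, demote→Q2. Q0=[] Q1=[P5] Q2=[P4]
t=39-42: P5@Q1 runs 3, rem=0, completes. Q0=[] Q1=[] Q2=[P4]
t=42-48: P4@Q2 runs 6, rem=0, completes. Q0=[] Q1=[] Q2=[]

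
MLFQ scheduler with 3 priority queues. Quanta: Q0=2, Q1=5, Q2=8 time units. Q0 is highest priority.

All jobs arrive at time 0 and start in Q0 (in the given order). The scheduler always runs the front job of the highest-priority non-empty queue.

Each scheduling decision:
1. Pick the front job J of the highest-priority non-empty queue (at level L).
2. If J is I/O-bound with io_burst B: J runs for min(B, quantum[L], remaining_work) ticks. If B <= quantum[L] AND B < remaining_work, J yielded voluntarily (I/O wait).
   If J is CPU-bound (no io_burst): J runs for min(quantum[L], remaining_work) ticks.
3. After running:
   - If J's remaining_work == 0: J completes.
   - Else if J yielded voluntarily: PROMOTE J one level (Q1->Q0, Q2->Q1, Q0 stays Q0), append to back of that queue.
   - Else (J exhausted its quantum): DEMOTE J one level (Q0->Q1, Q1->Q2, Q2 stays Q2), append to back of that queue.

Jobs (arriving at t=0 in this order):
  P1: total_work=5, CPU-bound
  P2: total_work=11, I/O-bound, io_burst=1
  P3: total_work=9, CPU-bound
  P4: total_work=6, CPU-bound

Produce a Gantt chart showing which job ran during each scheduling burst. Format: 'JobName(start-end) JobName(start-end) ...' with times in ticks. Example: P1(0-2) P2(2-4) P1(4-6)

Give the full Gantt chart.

t=0-2: P1@Q0 runs 2, rem=3, quantum used, demote→Q1. Q0=[P2,P3,P4] Q1=[P1] Q2=[]
t=2-3: P2@Q0 runs 1, rem=10, I/O yield, promote→Q0. Q0=[P3,P4,P2] Q1=[P1] Q2=[]
t=3-5: P3@Q0 runs 2, rem=7, quantum used, demote→Q1. Q0=[P4,P2] Q1=[P1,P3] Q2=[]
t=5-7: P4@Q0 runs 2, rem=4, quantum used, demote→Q1. Q0=[P2] Q1=[P1,P3,P4] Q2=[]
t=7-8: P2@Q0 runs 1, rem=9, I/O yield, promote→Q0. Q0=[P2] Q1=[P1,P3,P4] Q2=[]
t=8-9: P2@Q0 runs 1, rem=8, I/O yield, promote→Q0. Q0=[P2] Q1=[P1,P3,P4] Q2=[]
t=9-10: P2@Q0 runs 1, rem=7, I/O yield, promote→Q0. Q0=[P2] Q1=[P1,P3,P4] Q2=[]
t=10-11: P2@Q0 runs 1, rem=6, I/O yield, promote→Q0. Q0=[P2] Q1=[P1,P3,P4] Q2=[]
t=11-12: P2@Q0 runs 1, rem=5, I/O yield, promote→Q0. Q0=[P2] Q1=[P1,P3,P4] Q2=[]
t=12-13: P2@Q0 runs 1, rem=4, I/O yield, promote→Q0. Q0=[P2] Q1=[P1,P3,P4] Q2=[]
t=13-14: P2@Q0 runs 1, rem=3, I/O yield, promote→Q0. Q0=[P2] Q1=[P1,P3,P4] Q2=[]
t=14-15: P2@Q0 runs 1, rem=2, I/O yield, promote→Q0. Q0=[P2] Q1=[P1,P3,P4] Q2=[]
t=15-16: P2@Q0 runs 1, rem=1, I/O yield, promote→Q0. Q0=[P2] Q1=[P1,P3,P4] Q2=[]
t=16-17: P2@Q0 runs 1, rem=0, completes. Q0=[] Q1=[P1,P3,P4] Q2=[]
t=17-20: P1@Q1 runs 3, rem=0, completes. Q0=[] Q1=[P3,P4] Q2=[]
t=20-25: P3@Q1 runs 5, rem=2, quantum used, demote→Q2. Q0=[] Q1=[P4] Q2=[P3]
t=25-29: P4@Q1 runs 4, rem=0, completes. Q0=[] Q1=[] Q2=[P3]
t=29-31: P3@Q2 runs 2, rem=0, completes. Q0=[] Q1=[] Q2=[]

Answer: P1(0-2) P2(2-3) P3(3-5) P4(5-7) P2(7-8) P2(8-9) P2(9-10) P2(10-11) P2(11-12) P2(12-13) P2(13-14) P2(14-15) P2(15-16) P2(16-17) P1(17-20) P3(20-25) P4(25-29) P3(29-31)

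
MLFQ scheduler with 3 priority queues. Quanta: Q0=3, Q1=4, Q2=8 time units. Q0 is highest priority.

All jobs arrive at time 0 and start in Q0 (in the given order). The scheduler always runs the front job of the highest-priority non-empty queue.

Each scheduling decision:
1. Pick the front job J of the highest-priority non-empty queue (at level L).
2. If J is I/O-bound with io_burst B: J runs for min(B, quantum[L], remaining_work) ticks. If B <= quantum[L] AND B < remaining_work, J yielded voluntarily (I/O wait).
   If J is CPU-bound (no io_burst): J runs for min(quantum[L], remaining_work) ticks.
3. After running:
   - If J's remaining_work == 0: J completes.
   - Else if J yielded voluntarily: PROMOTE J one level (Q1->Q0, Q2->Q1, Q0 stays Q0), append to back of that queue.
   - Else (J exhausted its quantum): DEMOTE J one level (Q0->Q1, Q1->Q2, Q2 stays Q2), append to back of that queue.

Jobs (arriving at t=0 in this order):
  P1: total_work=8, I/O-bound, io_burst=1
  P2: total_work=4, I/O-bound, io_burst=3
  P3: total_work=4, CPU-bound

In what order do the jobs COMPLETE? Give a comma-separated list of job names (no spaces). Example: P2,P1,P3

t=0-1: P1@Q0 runs 1, rem=7, I/O yield, promote→Q0. Q0=[P2,P3,P1] Q1=[] Q2=[]
t=1-4: P2@Q0 runs 3, rem=1, I/O yield, promote→Q0. Q0=[P3,P1,P2] Q1=[] Q2=[]
t=4-7: P3@Q0 runs 3, rem=1, quantum used, demote→Q1. Q0=[P1,P2] Q1=[P3] Q2=[]
t=7-8: P1@Q0 runs 1, rem=6, I/O yield, promote→Q0. Q0=[P2,P1] Q1=[P3] Q2=[]
t=8-9: P2@Q0 runs 1, rem=0, completes. Q0=[P1] Q1=[P3] Q2=[]
t=9-10: P1@Q0 runs 1, rem=5, I/O yield, promote→Q0. Q0=[P1] Q1=[P3] Q2=[]
t=10-11: P1@Q0 runs 1, rem=4, I/O yield, promote→Q0. Q0=[P1] Q1=[P3] Q2=[]
t=11-12: P1@Q0 runs 1, rem=3, I/O yield, promote→Q0. Q0=[P1] Q1=[P3] Q2=[]
t=12-13: P1@Q0 runs 1, rem=2, I/O yield, promote→Q0. Q0=[P1] Q1=[P3] Q2=[]
t=13-14: P1@Q0 runs 1, rem=1, I/O yield, promote→Q0. Q0=[P1] Q1=[P3] Q2=[]
t=14-15: P1@Q0 runs 1, rem=0, completes. Q0=[] Q1=[P3] Q2=[]
t=15-16: P3@Q1 runs 1, rem=0, completes. Q0=[] Q1=[] Q2=[]

Answer: P2,P1,P3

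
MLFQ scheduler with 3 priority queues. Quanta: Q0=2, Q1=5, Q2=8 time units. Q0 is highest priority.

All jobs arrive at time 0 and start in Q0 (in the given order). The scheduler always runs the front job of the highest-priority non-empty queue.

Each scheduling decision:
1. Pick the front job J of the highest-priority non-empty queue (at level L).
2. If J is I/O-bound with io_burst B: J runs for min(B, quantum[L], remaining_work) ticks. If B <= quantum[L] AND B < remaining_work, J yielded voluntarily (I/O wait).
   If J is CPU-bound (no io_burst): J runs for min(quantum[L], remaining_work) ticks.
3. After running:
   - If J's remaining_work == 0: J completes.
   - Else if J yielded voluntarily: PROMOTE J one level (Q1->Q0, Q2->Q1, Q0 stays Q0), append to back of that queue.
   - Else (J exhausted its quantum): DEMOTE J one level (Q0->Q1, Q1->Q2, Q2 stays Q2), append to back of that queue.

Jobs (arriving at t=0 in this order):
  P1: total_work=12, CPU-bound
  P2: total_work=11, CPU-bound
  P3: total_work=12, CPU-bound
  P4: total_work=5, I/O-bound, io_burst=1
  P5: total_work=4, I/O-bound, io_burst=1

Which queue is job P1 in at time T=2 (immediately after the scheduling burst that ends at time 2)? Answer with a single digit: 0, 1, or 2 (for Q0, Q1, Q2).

Answer: 1

Derivation:
t=0-2: P1@Q0 runs 2, rem=10, quantum used, demote→Q1. Q0=[P2,P3,P4,P5] Q1=[P1] Q2=[]
t=2-4: P2@Q0 runs 2, rem=9, quantum used, demote→Q1. Q0=[P3,P4,P5] Q1=[P1,P2] Q2=[]
t=4-6: P3@Q0 runs 2, rem=10, quantum used, demote→Q1. Q0=[P4,P5] Q1=[P1,P2,P3] Q2=[]
t=6-7: P4@Q0 runs 1, rem=4, I/O yield, promote→Q0. Q0=[P5,P4] Q1=[P1,P2,P3] Q2=[]
t=7-8: P5@Q0 runs 1, rem=3, I/O yield, promote→Q0. Q0=[P4,P5] Q1=[P1,P2,P3] Q2=[]
t=8-9: P4@Q0 runs 1, rem=3, I/O yield, promote→Q0. Q0=[P5,P4] Q1=[P1,P2,P3] Q2=[]
t=9-10: P5@Q0 runs 1, rem=2, I/O yield, promote→Q0. Q0=[P4,P5] Q1=[P1,P2,P3] Q2=[]
t=10-11: P4@Q0 runs 1, rem=2, I/O yield, promote→Q0. Q0=[P5,P4] Q1=[P1,P2,P3] Q2=[]
t=11-12: P5@Q0 runs 1, rem=1, I/O yield, promote→Q0. Q0=[P4,P5] Q1=[P1,P2,P3] Q2=[]
t=12-13: P4@Q0 runs 1, rem=1, I/O yield, promote→Q0. Q0=[P5,P4] Q1=[P1,P2,P3] Q2=[]
t=13-14: P5@Q0 runs 1, rem=0, completes. Q0=[P4] Q1=[P1,P2,P3] Q2=[]
t=14-15: P4@Q0 runs 1, rem=0, completes. Q0=[] Q1=[P1,P2,P3] Q2=[]
t=15-20: P1@Q1 runs 5, rem=5, quantum used, demote→Q2. Q0=[] Q1=[P2,P3] Q2=[P1]
t=20-25: P2@Q1 runs 5, rem=4, quantum used, demote→Q2. Q0=[] Q1=[P3] Q2=[P1,P2]
t=25-30: P3@Q1 runs 5, rem=5, quantum used, demote→Q2. Q0=[] Q1=[] Q2=[P1,P2,P3]
t=30-35: P1@Q2 runs 5, rem=0, completes. Q0=[] Q1=[] Q2=[P2,P3]
t=35-39: P2@Q2 runs 4, rem=0, completes. Q0=[] Q1=[] Q2=[P3]
t=39-44: P3@Q2 runs 5, rem=0, completes. Q0=[] Q1=[] Q2=[]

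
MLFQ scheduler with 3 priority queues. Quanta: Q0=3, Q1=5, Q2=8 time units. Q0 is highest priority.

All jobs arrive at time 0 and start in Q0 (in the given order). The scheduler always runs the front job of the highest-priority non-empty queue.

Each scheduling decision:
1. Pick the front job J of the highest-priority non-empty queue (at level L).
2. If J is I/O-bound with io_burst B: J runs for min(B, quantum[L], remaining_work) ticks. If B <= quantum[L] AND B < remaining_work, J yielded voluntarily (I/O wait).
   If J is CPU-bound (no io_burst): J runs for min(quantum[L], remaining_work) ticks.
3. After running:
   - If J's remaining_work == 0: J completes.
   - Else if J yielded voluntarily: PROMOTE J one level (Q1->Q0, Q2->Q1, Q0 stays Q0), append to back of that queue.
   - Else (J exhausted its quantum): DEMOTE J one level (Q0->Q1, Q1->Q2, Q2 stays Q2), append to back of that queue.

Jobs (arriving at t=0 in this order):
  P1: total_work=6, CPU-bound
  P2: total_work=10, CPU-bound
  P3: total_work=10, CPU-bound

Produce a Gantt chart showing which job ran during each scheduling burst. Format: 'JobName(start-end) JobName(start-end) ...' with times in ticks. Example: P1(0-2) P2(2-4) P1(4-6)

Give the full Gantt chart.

t=0-3: P1@Q0 runs 3, rem=3, quantum used, demote→Q1. Q0=[P2,P3] Q1=[P1] Q2=[]
t=3-6: P2@Q0 runs 3, rem=7, quantum used, demote→Q1. Q0=[P3] Q1=[P1,P2] Q2=[]
t=6-9: P3@Q0 runs 3, rem=7, quantum used, demote→Q1. Q0=[] Q1=[P1,P2,P3] Q2=[]
t=9-12: P1@Q1 runs 3, rem=0, completes. Q0=[] Q1=[P2,P3] Q2=[]
t=12-17: P2@Q1 runs 5, rem=2, quantum used, demote→Q2. Q0=[] Q1=[P3] Q2=[P2]
t=17-22: P3@Q1 runs 5, rem=2, quantum used, demote→Q2. Q0=[] Q1=[] Q2=[P2,P3]
t=22-24: P2@Q2 runs 2, rem=0, completes. Q0=[] Q1=[] Q2=[P3]
t=24-26: P3@Q2 runs 2, rem=0, completes. Q0=[] Q1=[] Q2=[]

Answer: P1(0-3) P2(3-6) P3(6-9) P1(9-12) P2(12-17) P3(17-22) P2(22-24) P3(24-26)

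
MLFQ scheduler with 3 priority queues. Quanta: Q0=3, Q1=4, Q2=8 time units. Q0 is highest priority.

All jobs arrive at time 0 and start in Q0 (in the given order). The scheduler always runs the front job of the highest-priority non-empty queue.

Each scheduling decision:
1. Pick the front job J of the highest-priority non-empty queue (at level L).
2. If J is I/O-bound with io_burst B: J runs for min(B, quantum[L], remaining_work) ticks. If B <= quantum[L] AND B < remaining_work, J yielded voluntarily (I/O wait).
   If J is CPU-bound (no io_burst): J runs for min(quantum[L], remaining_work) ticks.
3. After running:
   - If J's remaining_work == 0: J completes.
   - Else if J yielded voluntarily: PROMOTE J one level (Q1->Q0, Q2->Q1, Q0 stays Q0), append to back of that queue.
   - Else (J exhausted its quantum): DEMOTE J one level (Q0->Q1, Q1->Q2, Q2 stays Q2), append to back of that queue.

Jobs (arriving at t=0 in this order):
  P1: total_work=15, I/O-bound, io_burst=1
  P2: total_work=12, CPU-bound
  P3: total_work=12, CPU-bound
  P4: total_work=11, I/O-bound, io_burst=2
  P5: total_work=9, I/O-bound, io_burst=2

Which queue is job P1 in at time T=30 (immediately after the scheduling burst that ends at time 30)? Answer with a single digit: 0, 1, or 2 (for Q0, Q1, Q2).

t=0-1: P1@Q0 runs 1, rem=14, I/O yield, promote→Q0. Q0=[P2,P3,P4,P5,P1] Q1=[] Q2=[]
t=1-4: P2@Q0 runs 3, rem=9, quantum used, demote→Q1. Q0=[P3,P4,P5,P1] Q1=[P2] Q2=[]
t=4-7: P3@Q0 runs 3, rem=9, quantum used, demote→Q1. Q0=[P4,P5,P1] Q1=[P2,P3] Q2=[]
t=7-9: P4@Q0 runs 2, rem=9, I/O yield, promote→Q0. Q0=[P5,P1,P4] Q1=[P2,P3] Q2=[]
t=9-11: P5@Q0 runs 2, rem=7, I/O yield, promote→Q0. Q0=[P1,P4,P5] Q1=[P2,P3] Q2=[]
t=11-12: P1@Q0 runs 1, rem=13, I/O yield, promote→Q0. Q0=[P4,P5,P1] Q1=[P2,P3] Q2=[]
t=12-14: P4@Q0 runs 2, rem=7, I/O yield, promote→Q0. Q0=[P5,P1,P4] Q1=[P2,P3] Q2=[]
t=14-16: P5@Q0 runs 2, rem=5, I/O yield, promote→Q0. Q0=[P1,P4,P5] Q1=[P2,P3] Q2=[]
t=16-17: P1@Q0 runs 1, rem=12, I/O yield, promote→Q0. Q0=[P4,P5,P1] Q1=[P2,P3] Q2=[]
t=17-19: P4@Q0 runs 2, rem=5, I/O yield, promote→Q0. Q0=[P5,P1,P4] Q1=[P2,P3] Q2=[]
t=19-21: P5@Q0 runs 2, rem=3, I/O yield, promote→Q0. Q0=[P1,P4,P5] Q1=[P2,P3] Q2=[]
t=21-22: P1@Q0 runs 1, rem=11, I/O yield, promote→Q0. Q0=[P4,P5,P1] Q1=[P2,P3] Q2=[]
t=22-24: P4@Q0 runs 2, rem=3, I/O yield, promote→Q0. Q0=[P5,P1,P4] Q1=[P2,P3] Q2=[]
t=24-26: P5@Q0 runs 2, rem=1, I/O yield, promote→Q0. Q0=[P1,P4,P5] Q1=[P2,P3] Q2=[]
t=26-27: P1@Q0 runs 1, rem=10, I/O yield, promote→Q0. Q0=[P4,P5,P1] Q1=[P2,P3] Q2=[]
t=27-29: P4@Q0 runs 2, rem=1, I/O yield, promote→Q0. Q0=[P5,P1,P4] Q1=[P2,P3] Q2=[]
t=29-30: P5@Q0 runs 1, rem=0, completes. Q0=[P1,P4] Q1=[P2,P3] Q2=[]
t=30-31: P1@Q0 runs 1, rem=9, I/O yield, promote→Q0. Q0=[P4,P1] Q1=[P2,P3] Q2=[]
t=31-32: P4@Q0 runs 1, rem=0, completes. Q0=[P1] Q1=[P2,P3] Q2=[]
t=32-33: P1@Q0 runs 1, rem=8, I/O yield, promote→Q0. Q0=[P1] Q1=[P2,P3] Q2=[]
t=33-34: P1@Q0 runs 1, rem=7, I/O yield, promote→Q0. Q0=[P1] Q1=[P2,P3] Q2=[]
t=34-35: P1@Q0 runs 1, rem=6, I/O yield, promote→Q0. Q0=[P1] Q1=[P2,P3] Q2=[]
t=35-36: P1@Q0 runs 1, rem=5, I/O yield, promote→Q0. Q0=[P1] Q1=[P2,P3] Q2=[]
t=36-37: P1@Q0 runs 1, rem=4, I/O yield, promote→Q0. Q0=[P1] Q1=[P2,P3] Q2=[]
t=37-38: P1@Q0 runs 1, rem=3, I/O yield, promote→Q0. Q0=[P1] Q1=[P2,P3] Q2=[]
t=38-39: P1@Q0 runs 1, rem=2, I/O yield, promote→Q0. Q0=[P1] Q1=[P2,P3] Q2=[]
t=39-40: P1@Q0 runs 1, rem=1, I/O yield, promote→Q0. Q0=[P1] Q1=[P2,P3] Q2=[]
t=40-41: P1@Q0 runs 1, rem=0, completes. Q0=[] Q1=[P2,P3] Q2=[]
t=41-45: P2@Q1 runs 4, rem=5, quantum used, demote→Q2. Q0=[] Q1=[P3] Q2=[P2]
t=45-49: P3@Q1 runs 4, rem=5, quantum used, demote→Q2. Q0=[] Q1=[] Q2=[P2,P3]
t=49-54: P2@Q2 runs 5, rem=0, completes. Q0=[] Q1=[] Q2=[P3]
t=54-59: P3@Q2 runs 5, rem=0, completes. Q0=[] Q1=[] Q2=[]

Answer: 0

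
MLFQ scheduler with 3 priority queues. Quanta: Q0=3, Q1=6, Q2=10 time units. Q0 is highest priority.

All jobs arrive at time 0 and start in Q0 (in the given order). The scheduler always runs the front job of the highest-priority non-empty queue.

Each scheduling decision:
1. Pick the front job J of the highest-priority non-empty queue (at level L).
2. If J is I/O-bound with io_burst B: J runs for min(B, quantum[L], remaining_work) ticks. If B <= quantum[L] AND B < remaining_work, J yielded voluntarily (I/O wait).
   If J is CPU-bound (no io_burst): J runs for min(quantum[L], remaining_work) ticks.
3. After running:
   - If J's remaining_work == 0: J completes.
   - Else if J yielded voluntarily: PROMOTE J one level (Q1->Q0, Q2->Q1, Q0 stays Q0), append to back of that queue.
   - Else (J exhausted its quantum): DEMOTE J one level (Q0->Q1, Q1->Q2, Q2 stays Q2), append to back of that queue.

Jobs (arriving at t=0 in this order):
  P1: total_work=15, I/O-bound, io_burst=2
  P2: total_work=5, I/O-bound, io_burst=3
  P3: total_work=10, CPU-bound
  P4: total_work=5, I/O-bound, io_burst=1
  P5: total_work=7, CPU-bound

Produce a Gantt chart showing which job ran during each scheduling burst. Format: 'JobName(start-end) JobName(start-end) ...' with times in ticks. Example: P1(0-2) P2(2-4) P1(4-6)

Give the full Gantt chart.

Answer: P1(0-2) P2(2-5) P3(5-8) P4(8-9) P5(9-12) P1(12-14) P2(14-16) P4(16-17) P1(17-19) P4(19-20) P1(20-22) P4(22-23) P1(23-25) P4(25-26) P1(26-28) P1(28-30) P1(30-31) P3(31-37) P5(37-41) P3(41-42)

Derivation:
t=0-2: P1@Q0 runs 2, rem=13, I/O yield, promote→Q0. Q0=[P2,P3,P4,P5,P1] Q1=[] Q2=[]
t=2-5: P2@Q0 runs 3, rem=2, I/O yield, promote→Q0. Q0=[P3,P4,P5,P1,P2] Q1=[] Q2=[]
t=5-8: P3@Q0 runs 3, rem=7, quantum used, demote→Q1. Q0=[P4,P5,P1,P2] Q1=[P3] Q2=[]
t=8-9: P4@Q0 runs 1, rem=4, I/O yield, promote→Q0. Q0=[P5,P1,P2,P4] Q1=[P3] Q2=[]
t=9-12: P5@Q0 runs 3, rem=4, quantum used, demote→Q1. Q0=[P1,P2,P4] Q1=[P3,P5] Q2=[]
t=12-14: P1@Q0 runs 2, rem=11, I/O yield, promote→Q0. Q0=[P2,P4,P1] Q1=[P3,P5] Q2=[]
t=14-16: P2@Q0 runs 2, rem=0, completes. Q0=[P4,P1] Q1=[P3,P5] Q2=[]
t=16-17: P4@Q0 runs 1, rem=3, I/O yield, promote→Q0. Q0=[P1,P4] Q1=[P3,P5] Q2=[]
t=17-19: P1@Q0 runs 2, rem=9, I/O yield, promote→Q0. Q0=[P4,P1] Q1=[P3,P5] Q2=[]
t=19-20: P4@Q0 runs 1, rem=2, I/O yield, promote→Q0. Q0=[P1,P4] Q1=[P3,P5] Q2=[]
t=20-22: P1@Q0 runs 2, rem=7, I/O yield, promote→Q0. Q0=[P4,P1] Q1=[P3,P5] Q2=[]
t=22-23: P4@Q0 runs 1, rem=1, I/O yield, promote→Q0. Q0=[P1,P4] Q1=[P3,P5] Q2=[]
t=23-25: P1@Q0 runs 2, rem=5, I/O yield, promote→Q0. Q0=[P4,P1] Q1=[P3,P5] Q2=[]
t=25-26: P4@Q0 runs 1, rem=0, completes. Q0=[P1] Q1=[P3,P5] Q2=[]
t=26-28: P1@Q0 runs 2, rem=3, I/O yield, promote→Q0. Q0=[P1] Q1=[P3,P5] Q2=[]
t=28-30: P1@Q0 runs 2, rem=1, I/O yield, promote→Q0. Q0=[P1] Q1=[P3,P5] Q2=[]
t=30-31: P1@Q0 runs 1, rem=0, completes. Q0=[] Q1=[P3,P5] Q2=[]
t=31-37: P3@Q1 runs 6, rem=1, quantum used, demote→Q2. Q0=[] Q1=[P5] Q2=[P3]
t=37-41: P5@Q1 runs 4, rem=0, completes. Q0=[] Q1=[] Q2=[P3]
t=41-42: P3@Q2 runs 1, rem=0, completes. Q0=[] Q1=[] Q2=[]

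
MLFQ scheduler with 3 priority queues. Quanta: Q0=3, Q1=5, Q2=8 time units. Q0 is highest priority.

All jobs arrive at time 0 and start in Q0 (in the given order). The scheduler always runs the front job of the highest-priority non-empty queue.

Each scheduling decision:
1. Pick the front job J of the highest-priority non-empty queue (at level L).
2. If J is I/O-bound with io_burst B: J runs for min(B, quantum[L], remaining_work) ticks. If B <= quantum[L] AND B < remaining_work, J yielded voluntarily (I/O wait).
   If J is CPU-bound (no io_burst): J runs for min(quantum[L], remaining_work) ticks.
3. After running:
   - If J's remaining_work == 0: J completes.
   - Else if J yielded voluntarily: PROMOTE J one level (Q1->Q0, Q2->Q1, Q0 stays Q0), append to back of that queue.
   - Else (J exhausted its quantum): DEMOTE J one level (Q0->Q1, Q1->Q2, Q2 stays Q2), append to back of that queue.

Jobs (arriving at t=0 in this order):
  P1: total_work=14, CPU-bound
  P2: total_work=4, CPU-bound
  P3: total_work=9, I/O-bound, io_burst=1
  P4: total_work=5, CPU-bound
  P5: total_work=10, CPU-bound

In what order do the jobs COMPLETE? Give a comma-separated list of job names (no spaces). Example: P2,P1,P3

t=0-3: P1@Q0 runs 3, rem=11, quantum used, demote→Q1. Q0=[P2,P3,P4,P5] Q1=[P1] Q2=[]
t=3-6: P2@Q0 runs 3, rem=1, quantum used, demote→Q1. Q0=[P3,P4,P5] Q1=[P1,P2] Q2=[]
t=6-7: P3@Q0 runs 1, rem=8, I/O yield, promote→Q0. Q0=[P4,P5,P3] Q1=[P1,P2] Q2=[]
t=7-10: P4@Q0 runs 3, rem=2, quantum used, demote→Q1. Q0=[P5,P3] Q1=[P1,P2,P4] Q2=[]
t=10-13: P5@Q0 runs 3, rem=7, quantum used, demote→Q1. Q0=[P3] Q1=[P1,P2,P4,P5] Q2=[]
t=13-14: P3@Q0 runs 1, rem=7, I/O yield, promote→Q0. Q0=[P3] Q1=[P1,P2,P4,P5] Q2=[]
t=14-15: P3@Q0 runs 1, rem=6, I/O yield, promote→Q0. Q0=[P3] Q1=[P1,P2,P4,P5] Q2=[]
t=15-16: P3@Q0 runs 1, rem=5, I/O yield, promote→Q0. Q0=[P3] Q1=[P1,P2,P4,P5] Q2=[]
t=16-17: P3@Q0 runs 1, rem=4, I/O yield, promote→Q0. Q0=[P3] Q1=[P1,P2,P4,P5] Q2=[]
t=17-18: P3@Q0 runs 1, rem=3, I/O yield, promote→Q0. Q0=[P3] Q1=[P1,P2,P4,P5] Q2=[]
t=18-19: P3@Q0 runs 1, rem=2, I/O yield, promote→Q0. Q0=[P3] Q1=[P1,P2,P4,P5] Q2=[]
t=19-20: P3@Q0 runs 1, rem=1, I/O yield, promote→Q0. Q0=[P3] Q1=[P1,P2,P4,P5] Q2=[]
t=20-21: P3@Q0 runs 1, rem=0, completes. Q0=[] Q1=[P1,P2,P4,P5] Q2=[]
t=21-26: P1@Q1 runs 5, rem=6, quantum used, demote→Q2. Q0=[] Q1=[P2,P4,P5] Q2=[P1]
t=26-27: P2@Q1 runs 1, rem=0, completes. Q0=[] Q1=[P4,P5] Q2=[P1]
t=27-29: P4@Q1 runs 2, rem=0, completes. Q0=[] Q1=[P5] Q2=[P1]
t=29-34: P5@Q1 runs 5, rem=2, quantum used, demote→Q2. Q0=[] Q1=[] Q2=[P1,P5]
t=34-40: P1@Q2 runs 6, rem=0, completes. Q0=[] Q1=[] Q2=[P5]
t=40-42: P5@Q2 runs 2, rem=0, completes. Q0=[] Q1=[] Q2=[]

Answer: P3,P2,P4,P1,P5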